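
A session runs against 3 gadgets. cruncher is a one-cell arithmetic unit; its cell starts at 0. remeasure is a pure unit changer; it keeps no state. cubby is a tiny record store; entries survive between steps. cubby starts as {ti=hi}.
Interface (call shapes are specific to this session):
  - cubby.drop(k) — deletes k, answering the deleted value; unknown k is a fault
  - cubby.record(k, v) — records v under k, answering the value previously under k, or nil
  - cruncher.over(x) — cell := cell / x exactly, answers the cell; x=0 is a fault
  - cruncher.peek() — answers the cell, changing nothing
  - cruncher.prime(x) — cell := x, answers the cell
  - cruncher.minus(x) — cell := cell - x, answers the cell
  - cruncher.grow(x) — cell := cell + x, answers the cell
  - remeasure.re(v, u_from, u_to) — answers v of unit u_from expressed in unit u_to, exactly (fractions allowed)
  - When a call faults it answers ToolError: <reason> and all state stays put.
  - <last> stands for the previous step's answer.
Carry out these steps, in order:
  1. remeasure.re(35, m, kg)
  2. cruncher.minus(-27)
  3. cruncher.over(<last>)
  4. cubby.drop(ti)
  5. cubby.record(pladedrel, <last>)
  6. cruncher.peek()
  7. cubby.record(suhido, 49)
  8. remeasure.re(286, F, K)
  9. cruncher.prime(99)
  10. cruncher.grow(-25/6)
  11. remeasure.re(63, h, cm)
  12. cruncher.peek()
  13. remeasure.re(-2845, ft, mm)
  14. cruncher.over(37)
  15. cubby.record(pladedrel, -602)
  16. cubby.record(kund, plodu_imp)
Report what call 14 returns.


Answer: 569/222

Derivation:
I use re with 35, m, kg, giving ToolError: incompatible units.
I use minus with -27, yielding 27.
I invoke over with <last>, and observe 1.
I try drop with ti, and get hi.
I invoke record with pladedrel, <last>, giving nil.
Using peek(), and observe 1.
Using record with suhido, 49: nil.
Then re with 286, F, K: 74567/180.
Then prime with 99, which returns 99.
Using grow with -25/6, giving 569/6.
I try re with 63, h, cm, → ToolError: incompatible units.
I use peek(), which returns 569/6.
I run re with -2845, ft, mm, → -867156.
I use over with 37: 569/222.
Using record with pladedrel, -602, → hi.
Now I run record with kund, plodu_imp, yielding nil.


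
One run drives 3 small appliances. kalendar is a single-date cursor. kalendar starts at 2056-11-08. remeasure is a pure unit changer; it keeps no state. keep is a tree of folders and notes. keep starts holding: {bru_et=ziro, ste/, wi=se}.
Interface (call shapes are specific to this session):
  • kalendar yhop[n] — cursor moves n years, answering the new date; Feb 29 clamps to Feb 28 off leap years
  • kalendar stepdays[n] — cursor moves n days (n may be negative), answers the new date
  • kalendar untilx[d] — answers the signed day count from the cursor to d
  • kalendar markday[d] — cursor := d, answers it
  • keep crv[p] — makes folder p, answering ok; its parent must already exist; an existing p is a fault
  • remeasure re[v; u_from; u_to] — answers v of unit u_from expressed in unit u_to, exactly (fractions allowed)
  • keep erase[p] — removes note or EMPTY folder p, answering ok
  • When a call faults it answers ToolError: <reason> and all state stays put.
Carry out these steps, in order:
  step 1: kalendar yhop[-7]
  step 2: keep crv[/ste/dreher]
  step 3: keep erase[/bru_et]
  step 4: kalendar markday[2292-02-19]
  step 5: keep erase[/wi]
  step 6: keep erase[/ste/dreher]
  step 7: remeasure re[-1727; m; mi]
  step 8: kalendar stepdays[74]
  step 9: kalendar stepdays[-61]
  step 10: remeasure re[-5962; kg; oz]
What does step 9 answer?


;; kalendar yhop(n: -7) -> 2049-11-08
;; keep crv(p: /ste/dreher) -> ok
;; keep erase(p: /bru_et) -> ok
;; kalendar markday(d: 2292-02-19) -> 2292-02-19
;; keep erase(p: /wi) -> ok
;; keep erase(p: /ste/dreher) -> ok
;; remeasure re(v: -1727, u_from: m, u_to: mi) -> -19625/18288
;; kalendar stepdays(n: 74) -> 2292-05-03
;; kalendar stepdays(n: -61) -> 2292-03-03
;; remeasure re(v: -5962, u_from: kg, u_to: oz) -> -867200000000/4123567

Answer: 2292-03-03


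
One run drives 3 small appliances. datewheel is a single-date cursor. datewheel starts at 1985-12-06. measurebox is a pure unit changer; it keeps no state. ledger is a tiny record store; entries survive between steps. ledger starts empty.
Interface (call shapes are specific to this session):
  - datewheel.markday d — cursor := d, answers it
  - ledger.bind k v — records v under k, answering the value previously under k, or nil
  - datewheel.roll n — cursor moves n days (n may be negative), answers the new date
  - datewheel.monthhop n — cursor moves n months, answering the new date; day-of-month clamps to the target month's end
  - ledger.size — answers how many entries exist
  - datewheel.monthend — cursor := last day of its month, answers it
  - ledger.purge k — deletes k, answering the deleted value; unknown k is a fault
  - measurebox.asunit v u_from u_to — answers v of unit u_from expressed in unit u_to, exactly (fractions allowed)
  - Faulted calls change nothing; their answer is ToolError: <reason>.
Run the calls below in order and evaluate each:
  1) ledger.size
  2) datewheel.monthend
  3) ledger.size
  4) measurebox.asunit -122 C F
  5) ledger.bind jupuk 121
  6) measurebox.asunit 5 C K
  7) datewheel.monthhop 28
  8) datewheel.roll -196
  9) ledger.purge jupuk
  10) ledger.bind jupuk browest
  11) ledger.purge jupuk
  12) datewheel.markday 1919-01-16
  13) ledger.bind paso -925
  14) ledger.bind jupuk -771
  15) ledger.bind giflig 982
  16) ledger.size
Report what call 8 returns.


Answer: 1987-10-17

Derivation:
$ ledger.size
[out] 0
$ datewheel.monthend
[out] 1985-12-31
$ ledger.size
[out] 0
$ measurebox.asunit -122 C F
[out] -938/5
$ ledger.bind jupuk 121
[out] nil
$ measurebox.asunit 5 C K
[out] 5563/20
$ datewheel.monthhop 28
[out] 1988-04-30
$ datewheel.roll -196
[out] 1987-10-17
$ ledger.purge jupuk
[out] 121
$ ledger.bind jupuk browest
[out] nil
$ ledger.purge jupuk
[out] browest
$ datewheel.markday 1919-01-16
[out] 1919-01-16
$ ledger.bind paso -925
[out] nil
$ ledger.bind jupuk -771
[out] nil
$ ledger.bind giflig 982
[out] nil
$ ledger.size
[out] 3


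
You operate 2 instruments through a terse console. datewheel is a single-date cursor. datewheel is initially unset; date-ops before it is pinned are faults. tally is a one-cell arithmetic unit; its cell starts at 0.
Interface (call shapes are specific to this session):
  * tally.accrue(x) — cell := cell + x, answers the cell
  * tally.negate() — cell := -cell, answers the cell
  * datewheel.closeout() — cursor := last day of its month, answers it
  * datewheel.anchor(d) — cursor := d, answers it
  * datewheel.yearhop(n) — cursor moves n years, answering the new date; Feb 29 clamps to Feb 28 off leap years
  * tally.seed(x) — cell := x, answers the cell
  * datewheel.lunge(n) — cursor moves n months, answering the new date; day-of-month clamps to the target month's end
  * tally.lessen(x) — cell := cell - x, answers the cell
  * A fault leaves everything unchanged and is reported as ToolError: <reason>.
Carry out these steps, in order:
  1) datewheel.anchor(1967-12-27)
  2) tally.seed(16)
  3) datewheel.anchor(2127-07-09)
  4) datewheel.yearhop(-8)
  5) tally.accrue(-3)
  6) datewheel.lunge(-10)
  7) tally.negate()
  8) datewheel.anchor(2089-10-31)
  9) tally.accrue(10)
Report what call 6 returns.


-> anchor(d='1967-12-27')
<- 1967-12-27
-> seed(x='16')
<- 16
-> anchor(d='2127-07-09')
<- 2127-07-09
-> yearhop(n='-8')
<- 2119-07-09
-> accrue(x='-3')
<- 13
-> lunge(n='-10')
<- 2118-09-09
-> negate()
<- -13
-> anchor(d='2089-10-31')
<- 2089-10-31
-> accrue(x='10')
<- -3

Answer: 2118-09-09


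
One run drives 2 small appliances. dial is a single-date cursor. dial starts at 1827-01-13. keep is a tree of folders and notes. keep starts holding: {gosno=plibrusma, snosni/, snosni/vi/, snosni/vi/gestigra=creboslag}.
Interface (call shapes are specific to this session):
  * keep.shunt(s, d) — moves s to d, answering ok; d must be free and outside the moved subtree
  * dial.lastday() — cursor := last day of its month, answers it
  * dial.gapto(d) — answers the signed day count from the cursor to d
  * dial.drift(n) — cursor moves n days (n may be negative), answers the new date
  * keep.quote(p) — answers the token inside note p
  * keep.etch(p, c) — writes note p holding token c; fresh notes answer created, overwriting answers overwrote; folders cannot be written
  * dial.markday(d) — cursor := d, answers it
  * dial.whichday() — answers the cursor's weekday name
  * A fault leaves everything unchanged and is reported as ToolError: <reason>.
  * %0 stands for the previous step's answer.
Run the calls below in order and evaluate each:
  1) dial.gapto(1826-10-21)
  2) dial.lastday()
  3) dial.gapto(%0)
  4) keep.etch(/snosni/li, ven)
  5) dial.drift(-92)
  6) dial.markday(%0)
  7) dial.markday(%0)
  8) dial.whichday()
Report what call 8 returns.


Answer: Tuesday

Derivation:
>>> dial.gapto d: 1826-10-21
[out] -84
>>> dial.lastday
[out] 1827-01-31
>>> dial.gapto d: %0
[out] 0
>>> keep.etch p: /snosni/li c: ven
[out] created
>>> dial.drift n: -92
[out] 1826-10-31
>>> dial.markday d: %0
[out] 1826-10-31
>>> dial.markday d: %0
[out] 1826-10-31
>>> dial.whichday
[out] Tuesday


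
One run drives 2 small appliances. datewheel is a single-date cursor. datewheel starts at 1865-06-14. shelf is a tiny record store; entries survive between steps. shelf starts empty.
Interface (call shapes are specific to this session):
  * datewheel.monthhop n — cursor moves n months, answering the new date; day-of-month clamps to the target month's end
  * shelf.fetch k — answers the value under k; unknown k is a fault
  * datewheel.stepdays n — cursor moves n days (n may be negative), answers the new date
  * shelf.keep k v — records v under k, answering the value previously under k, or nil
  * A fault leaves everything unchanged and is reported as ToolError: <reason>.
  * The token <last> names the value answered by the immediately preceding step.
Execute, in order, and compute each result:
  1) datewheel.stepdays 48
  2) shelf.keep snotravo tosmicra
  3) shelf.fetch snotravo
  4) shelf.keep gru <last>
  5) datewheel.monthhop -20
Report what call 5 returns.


Answer: 1863-12-01

Derivation:
Do: datewheel.stepdays[n→48]
See: 1865-08-01
Do: shelf.keep[k→snotravo; v→tosmicra]
See: nil
Do: shelf.fetch[k→snotravo]
See: tosmicra
Do: shelf.keep[k→gru; v→<last>]
See: nil
Do: datewheel.monthhop[n→-20]
See: 1863-12-01


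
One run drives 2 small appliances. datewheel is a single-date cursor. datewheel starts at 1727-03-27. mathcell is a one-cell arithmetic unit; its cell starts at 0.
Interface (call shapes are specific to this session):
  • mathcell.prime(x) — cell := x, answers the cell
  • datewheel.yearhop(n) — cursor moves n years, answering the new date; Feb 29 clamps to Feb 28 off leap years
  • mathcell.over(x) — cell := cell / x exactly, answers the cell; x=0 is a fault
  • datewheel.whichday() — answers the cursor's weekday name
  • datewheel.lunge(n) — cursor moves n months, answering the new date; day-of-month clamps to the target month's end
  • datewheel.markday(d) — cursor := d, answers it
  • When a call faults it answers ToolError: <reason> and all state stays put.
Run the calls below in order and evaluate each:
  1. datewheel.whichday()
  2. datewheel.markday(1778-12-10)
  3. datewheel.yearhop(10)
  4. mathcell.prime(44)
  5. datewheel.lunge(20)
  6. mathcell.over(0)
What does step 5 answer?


-- datewheel.whichday() ~> Thursday
-- datewheel.markday(d: 1778-12-10) ~> 1778-12-10
-- datewheel.yearhop(n: 10) ~> 1788-12-10
-- mathcell.prime(x: 44) ~> 44
-- datewheel.lunge(n: 20) ~> 1790-08-10
-- mathcell.over(x: 0) ~> ToolError: division by zero

Answer: 1790-08-10


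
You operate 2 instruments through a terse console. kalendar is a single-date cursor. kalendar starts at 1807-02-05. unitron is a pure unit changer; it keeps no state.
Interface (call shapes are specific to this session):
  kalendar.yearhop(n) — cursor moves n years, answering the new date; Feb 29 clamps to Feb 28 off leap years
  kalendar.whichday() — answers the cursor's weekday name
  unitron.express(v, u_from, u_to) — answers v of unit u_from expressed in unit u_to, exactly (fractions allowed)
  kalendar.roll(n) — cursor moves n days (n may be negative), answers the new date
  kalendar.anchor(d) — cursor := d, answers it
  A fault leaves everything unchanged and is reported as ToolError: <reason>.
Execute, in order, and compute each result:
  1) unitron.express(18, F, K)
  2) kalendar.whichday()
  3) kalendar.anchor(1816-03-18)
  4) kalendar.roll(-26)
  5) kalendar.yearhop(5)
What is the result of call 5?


Answer: 1821-02-21

Derivation:
-- 1. unitron.express(v→18, u_from→F, u_to→K) -> 47767/180
-- 2. kalendar.whichday() -> Thursday
-- 3. kalendar.anchor(d→1816-03-18) -> 1816-03-18
-- 4. kalendar.roll(n→-26) -> 1816-02-21
-- 5. kalendar.yearhop(n→5) -> 1821-02-21


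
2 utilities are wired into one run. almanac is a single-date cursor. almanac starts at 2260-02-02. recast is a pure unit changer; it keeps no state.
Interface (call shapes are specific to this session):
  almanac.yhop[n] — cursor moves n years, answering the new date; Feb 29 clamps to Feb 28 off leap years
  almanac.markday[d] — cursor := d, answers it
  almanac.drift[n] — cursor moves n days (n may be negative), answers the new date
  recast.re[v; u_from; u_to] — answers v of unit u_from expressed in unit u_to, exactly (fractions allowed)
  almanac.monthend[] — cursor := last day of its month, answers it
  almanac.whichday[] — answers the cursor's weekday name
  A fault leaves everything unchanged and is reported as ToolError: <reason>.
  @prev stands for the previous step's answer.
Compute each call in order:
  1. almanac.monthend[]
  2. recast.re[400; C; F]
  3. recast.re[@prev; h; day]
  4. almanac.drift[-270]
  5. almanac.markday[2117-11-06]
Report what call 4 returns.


Answer: 2259-06-04

Derivation:
> almanac.monthend
= 2260-02-29
> recast.re v='400' u_from='C' u_to='F'
= 752
> recast.re v='@prev' u_from='h' u_to='day'
= 94/3
> almanac.drift n='-270'
= 2259-06-04
> almanac.markday d='2117-11-06'
= 2117-11-06


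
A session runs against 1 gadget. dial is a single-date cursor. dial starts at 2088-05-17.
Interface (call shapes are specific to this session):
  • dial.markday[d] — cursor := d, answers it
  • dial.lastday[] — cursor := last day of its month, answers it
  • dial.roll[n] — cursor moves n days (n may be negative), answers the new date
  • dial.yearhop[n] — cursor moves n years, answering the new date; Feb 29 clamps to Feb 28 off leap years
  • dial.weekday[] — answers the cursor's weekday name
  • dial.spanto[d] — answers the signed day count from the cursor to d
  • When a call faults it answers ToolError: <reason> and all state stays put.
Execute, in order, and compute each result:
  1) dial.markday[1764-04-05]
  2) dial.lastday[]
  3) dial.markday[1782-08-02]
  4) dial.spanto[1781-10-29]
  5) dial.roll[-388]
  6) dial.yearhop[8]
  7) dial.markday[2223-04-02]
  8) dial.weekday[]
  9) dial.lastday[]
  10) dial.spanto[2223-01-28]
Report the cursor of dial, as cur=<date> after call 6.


! 1. dial.markday(d=1764-04-05) == 1764-04-05
! 2. dial.lastday() == 1764-04-30
! 3. dial.markday(d=1782-08-02) == 1782-08-02
! 4. dial.spanto(d=1781-10-29) == -277
! 5. dial.roll(n=-388) == 1781-07-10
! 6. dial.yearhop(n=8) == 1789-07-10
! 7. dial.markday(d=2223-04-02) == 2223-04-02
! 8. dial.weekday() == Wednesday
! 9. dial.lastday() == 2223-04-30
! 10. dial.spanto(d=2223-01-28) == -92

Answer: cur=1789-07-10


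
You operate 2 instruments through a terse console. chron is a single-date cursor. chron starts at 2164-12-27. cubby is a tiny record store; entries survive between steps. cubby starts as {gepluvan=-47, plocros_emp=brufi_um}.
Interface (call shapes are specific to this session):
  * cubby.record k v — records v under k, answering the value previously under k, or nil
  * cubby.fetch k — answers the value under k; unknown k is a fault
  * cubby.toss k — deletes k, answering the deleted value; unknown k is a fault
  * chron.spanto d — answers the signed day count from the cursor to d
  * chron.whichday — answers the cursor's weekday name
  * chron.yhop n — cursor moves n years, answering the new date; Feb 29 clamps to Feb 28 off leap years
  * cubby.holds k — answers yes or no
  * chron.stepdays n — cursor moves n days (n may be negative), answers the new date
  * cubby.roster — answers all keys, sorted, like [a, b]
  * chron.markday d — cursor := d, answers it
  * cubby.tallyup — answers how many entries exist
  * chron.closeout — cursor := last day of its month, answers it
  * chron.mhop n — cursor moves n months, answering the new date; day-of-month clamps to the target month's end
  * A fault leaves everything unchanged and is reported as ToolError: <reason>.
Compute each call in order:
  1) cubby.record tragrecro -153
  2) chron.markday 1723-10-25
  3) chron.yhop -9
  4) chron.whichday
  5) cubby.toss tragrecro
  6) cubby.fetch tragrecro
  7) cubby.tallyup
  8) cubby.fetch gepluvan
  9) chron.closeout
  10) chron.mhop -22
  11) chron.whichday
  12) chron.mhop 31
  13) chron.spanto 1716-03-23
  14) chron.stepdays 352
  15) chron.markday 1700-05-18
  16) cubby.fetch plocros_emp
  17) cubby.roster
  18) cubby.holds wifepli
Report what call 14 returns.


Answer: 1716-07-17

Derivation:
Invoking cubby.record(k: tragrecro, v: -153), giving nil.
I use chron.markday(d: 1723-10-25), and observe 1723-10-25.
Calling chron.yhop(n: -9), and get 1714-10-25.
I run chron.whichday, — result: Thursday.
I call cubby.toss(k: tragrecro), and get -153.
Calling cubby.fetch(k: tragrecro), and get ToolError: no such key tragrecro.
I use cubby.tallyup: 2.
Invoking cubby.fetch(k: gepluvan), → -47.
I run chron.closeout(), and observe 1714-10-31.
Invoking chron.mhop(n: -22): 1712-12-31.
Invoking chron.whichday(), and get Saturday.
Now I run chron.mhop(n: 31), and get 1715-07-31.
Calling chron.spanto(d: 1716-03-23), and see 236.
I call chron.stepdays(n: 352), yielding 1716-07-17.
Then chron.markday(d: 1700-05-18), and see 1700-05-18.
I try cubby.fetch(k: plocros_emp): brufi_um.
Using cubby.roster(), and observe [gepluvan, plocros_emp].
I try cubby.holds(k: wifepli), → no.


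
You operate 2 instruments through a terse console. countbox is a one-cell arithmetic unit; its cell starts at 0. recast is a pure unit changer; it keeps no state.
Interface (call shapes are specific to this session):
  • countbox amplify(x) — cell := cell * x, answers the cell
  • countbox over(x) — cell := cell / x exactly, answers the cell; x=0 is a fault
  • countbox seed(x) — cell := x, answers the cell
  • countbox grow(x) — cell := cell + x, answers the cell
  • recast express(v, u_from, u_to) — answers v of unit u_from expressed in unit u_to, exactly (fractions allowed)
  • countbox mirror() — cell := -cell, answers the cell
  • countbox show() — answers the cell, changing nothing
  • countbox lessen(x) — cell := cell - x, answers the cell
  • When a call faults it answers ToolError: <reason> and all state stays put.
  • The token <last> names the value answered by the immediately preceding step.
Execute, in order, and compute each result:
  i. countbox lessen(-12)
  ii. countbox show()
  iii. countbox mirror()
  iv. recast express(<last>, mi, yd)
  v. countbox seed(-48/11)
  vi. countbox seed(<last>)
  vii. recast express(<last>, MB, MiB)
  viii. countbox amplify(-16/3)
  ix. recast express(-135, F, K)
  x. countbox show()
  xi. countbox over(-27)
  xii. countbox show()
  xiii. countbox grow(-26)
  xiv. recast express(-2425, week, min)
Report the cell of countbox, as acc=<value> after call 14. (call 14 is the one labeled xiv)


Answer: acc=-7978/297

Derivation:
[in] countbox lessen x→-12
:: 12
[in] countbox show
:: 12
[in] countbox mirror
:: -12
[in] recast express v→<last> u_from→mi u_to→yd
:: -21120
[in] countbox seed x→-48/11
:: -48/11
[in] countbox seed x→<last>
:: -48/11
[in] recast express v→<last> u_from→MB u_to→MiB
:: -46875/11264
[in] countbox amplify x→-16/3
:: 256/11
[in] recast express v→-135 u_from→F u_to→K
:: 32467/180
[in] countbox show
:: 256/11
[in] countbox over x→-27
:: -256/297
[in] countbox show
:: -256/297
[in] countbox grow x→-26
:: -7978/297
[in] recast express v→-2425 u_from→week u_to→min
:: -24444000


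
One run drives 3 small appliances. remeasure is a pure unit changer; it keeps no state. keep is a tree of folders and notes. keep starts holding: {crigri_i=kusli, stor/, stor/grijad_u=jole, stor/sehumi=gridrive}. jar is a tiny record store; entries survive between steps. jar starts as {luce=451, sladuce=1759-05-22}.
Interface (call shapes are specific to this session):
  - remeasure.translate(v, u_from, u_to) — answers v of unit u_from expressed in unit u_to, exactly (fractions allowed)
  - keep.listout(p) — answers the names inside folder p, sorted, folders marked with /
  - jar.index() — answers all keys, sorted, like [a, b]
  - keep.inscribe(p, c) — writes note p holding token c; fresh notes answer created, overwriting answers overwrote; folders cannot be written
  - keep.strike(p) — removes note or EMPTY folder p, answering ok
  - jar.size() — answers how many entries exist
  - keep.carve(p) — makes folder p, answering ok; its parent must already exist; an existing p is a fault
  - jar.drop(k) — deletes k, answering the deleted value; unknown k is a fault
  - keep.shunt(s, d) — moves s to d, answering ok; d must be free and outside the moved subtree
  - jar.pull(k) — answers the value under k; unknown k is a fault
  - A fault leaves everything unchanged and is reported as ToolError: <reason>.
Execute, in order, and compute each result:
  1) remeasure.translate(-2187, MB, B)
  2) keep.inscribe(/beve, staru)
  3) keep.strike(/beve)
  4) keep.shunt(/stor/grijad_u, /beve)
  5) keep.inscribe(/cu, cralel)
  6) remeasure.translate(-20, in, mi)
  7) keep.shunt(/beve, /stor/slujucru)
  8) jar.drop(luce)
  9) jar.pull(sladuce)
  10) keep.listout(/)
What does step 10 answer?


Answer: [crigri_i, cu, stor/]

Derivation:
→ remeasure.translate(-2187, MB, B)
← -2187000000
→ keep.inscribe(/beve, staru)
← created
→ keep.strike(/beve)
← ok
→ keep.shunt(/stor/grijad_u, /beve)
← ok
→ keep.inscribe(/cu, cralel)
← created
→ remeasure.translate(-20, in, mi)
← -1/3168
→ keep.shunt(/beve, /stor/slujucru)
← ok
→ jar.drop(luce)
← 451
→ jar.pull(sladuce)
← 1759-05-22
→ keep.listout(/)
← [crigri_i, cu, stor/]


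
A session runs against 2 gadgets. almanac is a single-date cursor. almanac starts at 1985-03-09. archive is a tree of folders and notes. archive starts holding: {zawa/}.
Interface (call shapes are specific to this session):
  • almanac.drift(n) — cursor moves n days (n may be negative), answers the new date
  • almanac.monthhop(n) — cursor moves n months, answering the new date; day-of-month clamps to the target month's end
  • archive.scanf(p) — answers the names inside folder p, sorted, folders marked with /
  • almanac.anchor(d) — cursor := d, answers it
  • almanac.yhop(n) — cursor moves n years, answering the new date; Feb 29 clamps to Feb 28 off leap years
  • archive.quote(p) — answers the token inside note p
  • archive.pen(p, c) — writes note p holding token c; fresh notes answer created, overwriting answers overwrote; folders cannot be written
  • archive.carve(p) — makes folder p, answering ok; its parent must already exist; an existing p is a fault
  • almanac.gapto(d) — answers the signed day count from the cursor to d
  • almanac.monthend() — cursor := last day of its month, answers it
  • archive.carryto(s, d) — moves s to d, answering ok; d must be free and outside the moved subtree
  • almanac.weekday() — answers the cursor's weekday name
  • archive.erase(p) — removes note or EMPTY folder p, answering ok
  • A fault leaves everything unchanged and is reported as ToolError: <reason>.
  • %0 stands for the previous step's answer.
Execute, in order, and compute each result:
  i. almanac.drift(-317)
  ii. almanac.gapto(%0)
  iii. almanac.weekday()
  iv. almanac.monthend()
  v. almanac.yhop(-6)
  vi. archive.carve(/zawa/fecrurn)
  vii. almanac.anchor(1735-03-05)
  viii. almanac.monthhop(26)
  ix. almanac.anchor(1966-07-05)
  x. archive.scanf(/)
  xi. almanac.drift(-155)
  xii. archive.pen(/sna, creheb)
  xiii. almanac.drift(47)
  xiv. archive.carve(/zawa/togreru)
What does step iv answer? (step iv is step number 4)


;; 1. almanac.drift(n→-317) => 1984-04-26
;; 2. almanac.gapto(d→%0) => 0
;; 3. almanac.weekday() => Thursday
;; 4. almanac.monthend() => 1984-04-30
;; 5. almanac.yhop(n→-6) => 1978-04-30
;; 6. archive.carve(p→/zawa/fecrurn) => ok
;; 7. almanac.anchor(d→1735-03-05) => 1735-03-05
;; 8. almanac.monthhop(n→26) => 1737-05-05
;; 9. almanac.anchor(d→1966-07-05) => 1966-07-05
;; 10. archive.scanf(p→/) => [zawa/]
;; 11. almanac.drift(n→-155) => 1966-01-31
;; 12. archive.pen(p→/sna, c→creheb) => created
;; 13. almanac.drift(n→47) => 1966-03-19
;; 14. archive.carve(p→/zawa/togreru) => ok

Answer: 1984-04-30


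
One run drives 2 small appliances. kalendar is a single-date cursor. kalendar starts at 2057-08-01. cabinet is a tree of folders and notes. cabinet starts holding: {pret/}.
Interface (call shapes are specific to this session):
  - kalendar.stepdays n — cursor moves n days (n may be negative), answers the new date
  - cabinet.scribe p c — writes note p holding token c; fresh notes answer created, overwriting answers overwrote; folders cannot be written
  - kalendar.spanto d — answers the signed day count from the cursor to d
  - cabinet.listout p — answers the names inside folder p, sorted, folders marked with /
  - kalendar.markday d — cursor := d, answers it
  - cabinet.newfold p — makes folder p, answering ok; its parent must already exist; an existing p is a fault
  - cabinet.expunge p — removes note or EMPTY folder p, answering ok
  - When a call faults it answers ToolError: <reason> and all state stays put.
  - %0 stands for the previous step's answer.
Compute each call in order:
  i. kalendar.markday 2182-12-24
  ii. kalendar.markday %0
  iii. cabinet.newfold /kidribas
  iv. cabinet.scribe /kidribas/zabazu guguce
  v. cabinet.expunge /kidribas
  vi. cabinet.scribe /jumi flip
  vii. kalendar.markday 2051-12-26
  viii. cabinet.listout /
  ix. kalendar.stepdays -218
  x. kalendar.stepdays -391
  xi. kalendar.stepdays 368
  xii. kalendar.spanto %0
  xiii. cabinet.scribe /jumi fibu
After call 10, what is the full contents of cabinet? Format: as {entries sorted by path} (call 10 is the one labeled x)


Answer: {jumi=flip, kidribas/, kidribas/zabazu=guguce, pret/}

Derivation:
-- 1. kalendar.markday(2182-12-24) == 2182-12-24
-- 2. kalendar.markday(%0) == 2182-12-24
-- 3. cabinet.newfold(/kidribas) == ok
-- 4. cabinet.scribe(/kidribas/zabazu, guguce) == created
-- 5. cabinet.expunge(/kidribas) == ToolError: not empty
-- 6. cabinet.scribe(/jumi, flip) == created
-- 7. kalendar.markday(2051-12-26) == 2051-12-26
-- 8. cabinet.listout(/) == [jumi, kidribas/, pret/]
-- 9. kalendar.stepdays(-218) == 2051-05-22
-- 10. kalendar.stepdays(-391) == 2050-04-26
-- 11. kalendar.stepdays(368) == 2051-04-29
-- 12. kalendar.spanto(%0) == 0
-- 13. cabinet.scribe(/jumi, fibu) == overwrote


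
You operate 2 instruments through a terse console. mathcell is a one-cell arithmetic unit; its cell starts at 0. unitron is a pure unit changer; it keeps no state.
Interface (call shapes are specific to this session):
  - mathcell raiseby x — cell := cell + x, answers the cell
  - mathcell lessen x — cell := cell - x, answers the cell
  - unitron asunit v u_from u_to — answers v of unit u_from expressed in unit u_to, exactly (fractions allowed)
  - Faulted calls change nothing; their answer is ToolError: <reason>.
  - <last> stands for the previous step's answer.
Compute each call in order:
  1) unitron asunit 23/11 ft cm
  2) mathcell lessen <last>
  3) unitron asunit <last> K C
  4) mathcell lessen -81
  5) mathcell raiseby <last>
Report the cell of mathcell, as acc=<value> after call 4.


Answer: acc=4749/275

Derivation:
> unitron asunit v: 23/11 u_from: ft u_to: cm
  17526/275
> mathcell lessen x: <last>
  -17526/275
> unitron asunit v: <last> u_from: K u_to: C
  -370569/1100
> mathcell lessen x: -81
  4749/275
> mathcell raiseby x: <last>
  9498/275


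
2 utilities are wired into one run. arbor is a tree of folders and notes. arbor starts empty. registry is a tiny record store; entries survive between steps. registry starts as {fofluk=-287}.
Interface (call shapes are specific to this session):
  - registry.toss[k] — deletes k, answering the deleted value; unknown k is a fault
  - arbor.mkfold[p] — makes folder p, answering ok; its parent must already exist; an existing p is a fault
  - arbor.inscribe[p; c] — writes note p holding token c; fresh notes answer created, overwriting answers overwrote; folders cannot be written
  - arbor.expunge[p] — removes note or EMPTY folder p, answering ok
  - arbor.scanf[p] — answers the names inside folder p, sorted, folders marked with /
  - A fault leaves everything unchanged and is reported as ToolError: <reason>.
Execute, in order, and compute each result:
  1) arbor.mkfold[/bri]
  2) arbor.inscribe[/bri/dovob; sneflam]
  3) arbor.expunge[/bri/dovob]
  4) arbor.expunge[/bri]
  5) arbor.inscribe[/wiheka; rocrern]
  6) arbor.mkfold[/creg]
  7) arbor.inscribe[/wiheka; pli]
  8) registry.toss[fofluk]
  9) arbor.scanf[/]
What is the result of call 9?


Answer: [creg/, wiheka]

Derivation:
! 1. mkfold(/bri) -> ok
! 2. inscribe(/bri/dovob, sneflam) -> created
! 3. expunge(/bri/dovob) -> ok
! 4. expunge(/bri) -> ok
! 5. inscribe(/wiheka, rocrern) -> created
! 6. mkfold(/creg) -> ok
! 7. inscribe(/wiheka, pli) -> overwrote
! 8. toss(fofluk) -> -287
! 9. scanf(/) -> [creg/, wiheka]


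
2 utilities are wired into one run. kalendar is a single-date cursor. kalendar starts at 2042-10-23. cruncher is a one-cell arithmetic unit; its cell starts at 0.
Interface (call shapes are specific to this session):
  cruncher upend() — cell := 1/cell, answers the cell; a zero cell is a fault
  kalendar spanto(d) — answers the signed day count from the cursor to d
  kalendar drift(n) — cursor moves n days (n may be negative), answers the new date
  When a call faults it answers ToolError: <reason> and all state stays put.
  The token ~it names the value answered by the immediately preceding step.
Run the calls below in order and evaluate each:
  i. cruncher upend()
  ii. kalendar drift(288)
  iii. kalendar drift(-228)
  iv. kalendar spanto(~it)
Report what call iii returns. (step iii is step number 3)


Answer: 2042-12-22

Derivation:
Calling cruncher upend(), → ToolError: reciprocal of zero.
Using kalendar drift on n='288', and see 2043-08-07.
Using kalendar drift on n='-228', → 2042-12-22.
I call kalendar spanto on d='~it', — result: 0.


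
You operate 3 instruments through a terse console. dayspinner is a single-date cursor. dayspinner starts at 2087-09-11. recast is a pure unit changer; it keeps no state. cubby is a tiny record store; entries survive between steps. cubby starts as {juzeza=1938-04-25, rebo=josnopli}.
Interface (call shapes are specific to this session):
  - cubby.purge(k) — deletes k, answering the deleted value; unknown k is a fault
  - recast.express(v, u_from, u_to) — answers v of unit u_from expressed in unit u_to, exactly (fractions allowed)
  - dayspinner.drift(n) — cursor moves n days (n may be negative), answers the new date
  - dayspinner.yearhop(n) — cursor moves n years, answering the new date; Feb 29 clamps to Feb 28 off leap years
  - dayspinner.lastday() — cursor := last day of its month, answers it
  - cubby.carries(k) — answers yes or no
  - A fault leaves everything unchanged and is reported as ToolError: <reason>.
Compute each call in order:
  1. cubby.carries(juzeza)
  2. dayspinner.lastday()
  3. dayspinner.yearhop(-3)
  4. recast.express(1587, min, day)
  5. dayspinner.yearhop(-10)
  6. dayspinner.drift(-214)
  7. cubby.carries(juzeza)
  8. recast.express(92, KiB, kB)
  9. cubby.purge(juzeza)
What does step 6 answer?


Answer: 2074-02-28

Derivation:
==> carries(k: juzeza)
<== yes
==> lastday()
<== 2087-09-30
==> yearhop(n: -3)
<== 2084-09-30
==> express(v: 1587, u_from: min, u_to: day)
<== 529/480
==> yearhop(n: -10)
<== 2074-09-30
==> drift(n: -214)
<== 2074-02-28
==> carries(k: juzeza)
<== yes
==> express(v: 92, u_from: KiB, u_to: kB)
<== 11776/125
==> purge(k: juzeza)
<== 1938-04-25


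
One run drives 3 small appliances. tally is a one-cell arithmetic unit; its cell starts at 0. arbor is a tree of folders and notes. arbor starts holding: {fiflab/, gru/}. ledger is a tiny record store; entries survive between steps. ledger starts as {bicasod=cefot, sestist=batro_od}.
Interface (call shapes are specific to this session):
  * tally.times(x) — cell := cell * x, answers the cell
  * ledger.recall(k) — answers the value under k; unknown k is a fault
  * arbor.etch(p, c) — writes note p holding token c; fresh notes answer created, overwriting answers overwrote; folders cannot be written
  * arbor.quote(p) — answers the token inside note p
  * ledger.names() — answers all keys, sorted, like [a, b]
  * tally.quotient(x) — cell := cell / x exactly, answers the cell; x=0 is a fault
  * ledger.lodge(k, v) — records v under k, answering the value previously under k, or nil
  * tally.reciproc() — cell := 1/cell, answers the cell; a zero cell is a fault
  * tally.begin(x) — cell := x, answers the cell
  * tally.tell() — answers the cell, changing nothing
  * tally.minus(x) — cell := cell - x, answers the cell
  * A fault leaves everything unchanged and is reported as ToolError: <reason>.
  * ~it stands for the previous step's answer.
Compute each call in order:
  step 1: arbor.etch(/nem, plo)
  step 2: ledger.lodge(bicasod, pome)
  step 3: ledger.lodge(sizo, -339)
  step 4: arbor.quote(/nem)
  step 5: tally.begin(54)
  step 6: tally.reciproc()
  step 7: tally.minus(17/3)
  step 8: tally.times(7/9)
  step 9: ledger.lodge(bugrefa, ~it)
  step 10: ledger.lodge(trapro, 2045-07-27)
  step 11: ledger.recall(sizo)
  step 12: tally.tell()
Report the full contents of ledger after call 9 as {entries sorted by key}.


% etch p→/nem c→plo
:: created
% lodge k→bicasod v→pome
:: cefot
% lodge k→sizo v→-339
:: nil
% quote p→/nem
:: plo
% begin x→54
:: 54
% reciproc
:: 1/54
% minus x→17/3
:: -305/54
% times x→7/9
:: -2135/486
% lodge k→bugrefa v→~it
:: nil
% lodge k→trapro v→2045-07-27
:: nil
% recall k→sizo
:: -339
% tell
:: -2135/486

Answer: {bicasod=pome, bugrefa=-2135/486, sestist=batro_od, sizo=-339}


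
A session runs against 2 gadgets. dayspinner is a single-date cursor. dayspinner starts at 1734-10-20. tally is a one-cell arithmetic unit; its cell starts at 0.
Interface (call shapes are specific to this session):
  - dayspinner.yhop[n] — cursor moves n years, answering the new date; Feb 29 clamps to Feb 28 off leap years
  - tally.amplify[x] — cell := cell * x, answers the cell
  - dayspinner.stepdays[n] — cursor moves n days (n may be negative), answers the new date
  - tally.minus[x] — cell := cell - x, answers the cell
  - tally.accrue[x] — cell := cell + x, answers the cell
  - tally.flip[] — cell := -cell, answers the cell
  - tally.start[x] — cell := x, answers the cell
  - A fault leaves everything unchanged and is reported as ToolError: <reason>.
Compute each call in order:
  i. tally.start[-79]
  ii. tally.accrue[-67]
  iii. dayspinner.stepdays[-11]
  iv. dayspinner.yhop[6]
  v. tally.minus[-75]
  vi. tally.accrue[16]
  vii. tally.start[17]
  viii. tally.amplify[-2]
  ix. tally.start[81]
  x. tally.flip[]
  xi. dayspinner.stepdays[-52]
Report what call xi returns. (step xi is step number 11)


Answer: 1740-08-18

Derivation:
Do: start[x: -79]
See: -79
Do: accrue[x: -67]
See: -146
Do: stepdays[n: -11]
See: 1734-10-09
Do: yhop[n: 6]
See: 1740-10-09
Do: minus[x: -75]
See: -71
Do: accrue[x: 16]
See: -55
Do: start[x: 17]
See: 17
Do: amplify[x: -2]
See: -34
Do: start[x: 81]
See: 81
Do: flip[]
See: -81
Do: stepdays[n: -52]
See: 1740-08-18


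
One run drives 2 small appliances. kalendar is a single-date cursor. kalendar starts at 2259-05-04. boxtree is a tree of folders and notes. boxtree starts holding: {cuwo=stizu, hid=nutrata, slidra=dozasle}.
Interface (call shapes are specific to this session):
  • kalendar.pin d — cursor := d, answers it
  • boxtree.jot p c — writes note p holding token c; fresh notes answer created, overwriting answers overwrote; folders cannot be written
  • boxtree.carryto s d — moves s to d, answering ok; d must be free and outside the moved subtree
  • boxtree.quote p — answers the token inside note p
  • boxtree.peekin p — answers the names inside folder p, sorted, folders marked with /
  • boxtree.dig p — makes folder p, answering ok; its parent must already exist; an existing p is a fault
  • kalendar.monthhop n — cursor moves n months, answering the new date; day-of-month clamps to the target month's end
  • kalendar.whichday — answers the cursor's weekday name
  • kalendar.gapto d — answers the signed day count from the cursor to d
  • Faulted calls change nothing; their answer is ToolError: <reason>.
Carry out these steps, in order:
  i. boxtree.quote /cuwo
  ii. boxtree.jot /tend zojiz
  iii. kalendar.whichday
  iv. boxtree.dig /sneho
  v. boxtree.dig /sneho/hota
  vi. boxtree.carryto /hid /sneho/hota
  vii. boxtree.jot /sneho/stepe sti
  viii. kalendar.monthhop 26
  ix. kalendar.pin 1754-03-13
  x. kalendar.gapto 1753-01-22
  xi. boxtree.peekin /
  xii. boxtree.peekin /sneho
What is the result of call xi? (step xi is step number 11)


[in] quote /cuwo
[out] stizu
[in] jot /tend zojiz
[out] created
[in] whichday
[out] Wednesday
[in] dig /sneho
[out] ok
[in] dig /sneho/hota
[out] ok
[in] carryto /hid /sneho/hota
[out] ToolError: exists
[in] jot /sneho/stepe sti
[out] created
[in] monthhop 26
[out] 2261-07-04
[in] pin 1754-03-13
[out] 1754-03-13
[in] gapto 1753-01-22
[out] -415
[in] peekin /
[out] [cuwo, hid, slidra, sneho/, tend]
[in] peekin /sneho
[out] [hota/, stepe]

Answer: [cuwo, hid, slidra, sneho/, tend]


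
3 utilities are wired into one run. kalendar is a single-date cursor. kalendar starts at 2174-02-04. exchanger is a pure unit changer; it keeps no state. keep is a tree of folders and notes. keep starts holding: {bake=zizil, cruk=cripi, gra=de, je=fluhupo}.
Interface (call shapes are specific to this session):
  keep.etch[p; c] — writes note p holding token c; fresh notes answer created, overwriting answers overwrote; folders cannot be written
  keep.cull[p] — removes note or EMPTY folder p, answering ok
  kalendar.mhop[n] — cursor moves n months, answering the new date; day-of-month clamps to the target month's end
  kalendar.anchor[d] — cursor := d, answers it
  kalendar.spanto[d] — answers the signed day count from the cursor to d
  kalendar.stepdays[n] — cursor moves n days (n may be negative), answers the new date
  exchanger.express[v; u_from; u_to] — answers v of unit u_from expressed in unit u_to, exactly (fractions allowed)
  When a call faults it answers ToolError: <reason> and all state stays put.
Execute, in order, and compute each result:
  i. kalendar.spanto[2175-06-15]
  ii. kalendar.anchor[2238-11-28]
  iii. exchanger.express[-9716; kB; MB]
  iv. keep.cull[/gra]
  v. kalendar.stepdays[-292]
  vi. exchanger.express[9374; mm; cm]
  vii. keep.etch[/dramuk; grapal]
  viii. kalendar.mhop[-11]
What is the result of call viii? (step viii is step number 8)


Answer: 2237-03-09

Derivation:
Now I run kalendar.spanto on d: 2175-06-15, and see 496.
I run kalendar.anchor on d: 2238-11-28, giving 2238-11-28.
I invoke exchanger.express on v: -9716, u_from: kB, u_to: MB, yielding -2429/250.
Invoking keep.cull on p: /gra, and see ok.
I invoke kalendar.stepdays on n: -292, giving 2238-02-09.
Next I call exchanger.express on v: 9374, u_from: mm, u_to: cm, and see 4687/5.
Then keep.etch on p: /dramuk, c: grapal, — result: created.
I try kalendar.mhop on n: -11: 2237-03-09.
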